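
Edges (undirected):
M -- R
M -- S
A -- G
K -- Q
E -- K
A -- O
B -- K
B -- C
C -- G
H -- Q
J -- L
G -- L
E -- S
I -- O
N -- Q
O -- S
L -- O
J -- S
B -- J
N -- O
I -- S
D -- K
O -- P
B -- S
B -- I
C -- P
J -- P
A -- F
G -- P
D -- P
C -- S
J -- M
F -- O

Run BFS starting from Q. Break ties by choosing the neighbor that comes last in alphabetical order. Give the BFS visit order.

Visit Q; enqueue N, K, H → queue [N, K, H]
Visit N; enqueue O → queue [K, H, O]
Visit K; enqueue E, D, B → queue [H, O, E, D, B]
Visit H → queue [O, E, D, B]
Visit O; enqueue S, P, L, I, F, A → queue [E, D, B, S, P, L, I, F, A]
Visit E → queue [D, B, S, P, L, I, F, A]
Visit D → queue [B, S, P, L, I, F, A]
Visit B; enqueue J, C → queue [S, P, L, I, F, A, J, C]
Visit S; enqueue M → queue [P, L, I, F, A, J, C, M]
Visit P; enqueue G → queue [L, I, F, A, J, C, M, G]
Visit L → queue [I, F, A, J, C, M, G]
Visit I → queue [F, A, J, C, M, G]
Visit F → queue [A, J, C, M, G]
Visit A → queue [J, C, M, G]
Visit J → queue [C, M, G]
Visit C → queue [M, G]
Visit M; enqueue R → queue [G, R]
Visit G → queue [R]
Visit R → queue []

Q, N, K, H, O, E, D, B, S, P, L, I, F, A, J, C, M, G, R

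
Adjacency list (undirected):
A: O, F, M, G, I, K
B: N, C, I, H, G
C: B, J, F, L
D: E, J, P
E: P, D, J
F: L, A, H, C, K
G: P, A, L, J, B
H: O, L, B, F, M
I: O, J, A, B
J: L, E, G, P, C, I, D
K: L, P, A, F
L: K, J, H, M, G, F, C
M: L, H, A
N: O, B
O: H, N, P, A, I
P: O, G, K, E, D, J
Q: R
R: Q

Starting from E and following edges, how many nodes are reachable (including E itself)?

BFS from E visits: E, D, J, P, C, G, I, L, K, O, B, F, A, H, M, N
Reachable nodes: 16 of 18 total.

16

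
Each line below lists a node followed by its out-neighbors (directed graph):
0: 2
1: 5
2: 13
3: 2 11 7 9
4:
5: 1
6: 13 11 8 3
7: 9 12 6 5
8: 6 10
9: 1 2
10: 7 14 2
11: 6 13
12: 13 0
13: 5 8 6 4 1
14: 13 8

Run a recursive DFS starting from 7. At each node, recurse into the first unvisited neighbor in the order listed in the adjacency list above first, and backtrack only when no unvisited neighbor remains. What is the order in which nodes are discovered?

Visit 7
7 → 9
9 → 1
1 → 5
9 → 2
2 → 13
13 → 8
8 → 6
6 → 11
6 → 3
8 → 10
10 → 14
13 → 4
7 → 12
12 → 0

7, 9, 1, 5, 2, 13, 8, 6, 11, 3, 10, 14, 4, 12, 0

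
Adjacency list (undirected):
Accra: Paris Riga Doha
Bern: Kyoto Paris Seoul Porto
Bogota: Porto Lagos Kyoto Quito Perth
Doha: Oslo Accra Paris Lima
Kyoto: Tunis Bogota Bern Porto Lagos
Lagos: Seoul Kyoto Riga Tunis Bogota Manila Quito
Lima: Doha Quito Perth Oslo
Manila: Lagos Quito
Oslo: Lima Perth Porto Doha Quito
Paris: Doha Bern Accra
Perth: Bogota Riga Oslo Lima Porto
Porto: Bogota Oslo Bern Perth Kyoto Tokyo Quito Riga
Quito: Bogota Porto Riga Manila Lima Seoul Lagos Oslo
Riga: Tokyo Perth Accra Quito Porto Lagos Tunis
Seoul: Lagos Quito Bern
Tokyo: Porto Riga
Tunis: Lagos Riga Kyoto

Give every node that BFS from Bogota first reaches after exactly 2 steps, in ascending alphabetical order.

Level 0: Bogota
Level 1: Kyoto, Lagos, Perth, Porto, Quito
Level 2: Bern, Lima, Manila, Oslo, Riga, Seoul, Tokyo, Tunis
Level 3: Accra, Doha, Paris

Bern, Lima, Manila, Oslo, Riga, Seoul, Tokyo, Tunis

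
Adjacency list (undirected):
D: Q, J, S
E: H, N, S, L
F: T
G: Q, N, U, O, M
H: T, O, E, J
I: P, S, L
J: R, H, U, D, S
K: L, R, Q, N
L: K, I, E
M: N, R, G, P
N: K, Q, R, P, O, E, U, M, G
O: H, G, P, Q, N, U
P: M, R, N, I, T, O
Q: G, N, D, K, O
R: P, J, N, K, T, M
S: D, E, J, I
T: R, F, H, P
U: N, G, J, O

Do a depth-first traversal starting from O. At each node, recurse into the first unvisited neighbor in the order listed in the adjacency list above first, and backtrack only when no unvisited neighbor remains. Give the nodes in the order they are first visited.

O, H, T, R, P, M, N, K, L, I, S, D, Q, G, U, J, E, F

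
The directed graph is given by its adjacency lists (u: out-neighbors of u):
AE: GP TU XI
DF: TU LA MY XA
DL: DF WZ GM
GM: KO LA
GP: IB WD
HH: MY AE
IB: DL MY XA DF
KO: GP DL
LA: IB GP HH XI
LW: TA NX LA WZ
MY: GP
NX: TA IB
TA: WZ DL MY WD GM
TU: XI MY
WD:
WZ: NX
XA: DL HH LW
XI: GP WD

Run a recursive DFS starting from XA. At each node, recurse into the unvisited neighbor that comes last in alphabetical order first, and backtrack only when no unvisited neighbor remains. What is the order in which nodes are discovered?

XA LW WZ NX TA WD MY GP IB DL GM LA XI HH AE TU KO DF

Visit XA
XA → LW
LW → WZ
WZ → NX
NX → TA
TA → WD
TA → MY
MY → GP
GP → IB
IB → DL
DL → GM
GM → LA
LA → XI
LA → HH
HH → AE
AE → TU
GM → KO
DL → DF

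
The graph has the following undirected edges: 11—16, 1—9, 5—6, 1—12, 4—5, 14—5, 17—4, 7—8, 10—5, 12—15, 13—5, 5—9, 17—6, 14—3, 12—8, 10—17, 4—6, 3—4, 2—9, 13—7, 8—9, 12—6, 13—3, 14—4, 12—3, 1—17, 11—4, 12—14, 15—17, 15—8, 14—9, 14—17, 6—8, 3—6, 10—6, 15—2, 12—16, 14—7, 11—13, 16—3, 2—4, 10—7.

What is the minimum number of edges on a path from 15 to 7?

Level 0: 15
Level 1: 2, 8, 12, 17
Level 2: 1, 3, 4, 6, 7, 9, 10, 14, 16
Level 3: 5, 11, 13
7 first appears at level 2.

2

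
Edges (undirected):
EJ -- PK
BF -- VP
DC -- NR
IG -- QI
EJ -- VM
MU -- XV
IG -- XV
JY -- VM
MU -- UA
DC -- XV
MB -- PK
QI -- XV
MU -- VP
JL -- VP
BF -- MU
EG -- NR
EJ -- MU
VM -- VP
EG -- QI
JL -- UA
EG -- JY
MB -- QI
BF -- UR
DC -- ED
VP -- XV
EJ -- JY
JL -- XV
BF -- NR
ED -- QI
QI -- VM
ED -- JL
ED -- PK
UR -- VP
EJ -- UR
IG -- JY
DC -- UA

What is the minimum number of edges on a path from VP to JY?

2

Level 0: VP
Level 1: BF, JL, MU, UR, VM, XV
Level 2: DC, ED, EJ, IG, JY, NR, QI, UA
Level 3: EG, MB, PK
JY first appears at level 2.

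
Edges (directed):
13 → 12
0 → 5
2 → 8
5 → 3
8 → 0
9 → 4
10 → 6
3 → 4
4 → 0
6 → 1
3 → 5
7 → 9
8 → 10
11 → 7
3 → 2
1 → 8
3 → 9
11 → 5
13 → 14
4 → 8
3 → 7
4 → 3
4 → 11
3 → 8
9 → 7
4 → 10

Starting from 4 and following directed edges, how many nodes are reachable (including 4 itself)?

12

BFS from 4 visits: 4, 0, 3, 8, 10, 11, 5, 2, 7, 9, 6, 1
Reachable nodes: 12 of 15 total.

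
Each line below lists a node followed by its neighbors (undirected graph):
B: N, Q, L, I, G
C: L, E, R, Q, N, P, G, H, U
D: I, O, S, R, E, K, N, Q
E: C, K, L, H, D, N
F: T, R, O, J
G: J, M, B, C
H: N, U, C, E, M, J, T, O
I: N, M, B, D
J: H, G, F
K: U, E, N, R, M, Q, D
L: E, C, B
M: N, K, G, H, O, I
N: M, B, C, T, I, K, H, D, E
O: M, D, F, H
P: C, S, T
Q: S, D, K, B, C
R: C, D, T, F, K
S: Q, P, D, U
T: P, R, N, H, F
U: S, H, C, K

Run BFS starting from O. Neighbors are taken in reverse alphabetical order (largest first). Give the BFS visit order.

Visit O; enqueue M, H, F, D → queue [M, H, F, D]
Visit M; enqueue N, K, I, G → queue [H, F, D, N, K, I, G]
Visit H; enqueue U, T, J, E, C → queue [F, D, N, K, I, G, U, T, J, E, C]
Visit F; enqueue R → queue [D, N, K, I, G, U, T, J, E, C, R]
Visit D; enqueue S, Q → queue [N, K, I, G, U, T, J, E, C, R, S, Q]
Visit N; enqueue B → queue [K, I, G, U, T, J, E, C, R, S, Q, B]
Visit K → queue [I, G, U, T, J, E, C, R, S, Q, B]
Visit I → queue [G, U, T, J, E, C, R, S, Q, B]
Visit G → queue [U, T, J, E, C, R, S, Q, B]
Visit U → queue [T, J, E, C, R, S, Q, B]
Visit T; enqueue P → queue [J, E, C, R, S, Q, B, P]
Visit J → queue [E, C, R, S, Q, B, P]
Visit E; enqueue L → queue [C, R, S, Q, B, P, L]
Visit C → queue [R, S, Q, B, P, L]
Visit R → queue [S, Q, B, P, L]
Visit S → queue [Q, B, P, L]
Visit Q → queue [B, P, L]
Visit B → queue [P, L]
Visit P → queue [L]
Visit L → queue []

O M H F D N K I G U T J E C R S Q B P L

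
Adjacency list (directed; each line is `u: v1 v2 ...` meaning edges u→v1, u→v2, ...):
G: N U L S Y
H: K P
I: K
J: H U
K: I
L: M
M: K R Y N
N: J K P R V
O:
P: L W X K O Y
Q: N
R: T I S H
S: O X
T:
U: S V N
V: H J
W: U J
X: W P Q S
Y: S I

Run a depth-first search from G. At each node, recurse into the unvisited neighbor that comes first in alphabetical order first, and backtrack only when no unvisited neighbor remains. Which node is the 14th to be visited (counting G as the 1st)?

X

Visit G
G → L
L → M
M → K
K → I
M → N
N → J
J → H
H → P
P → O
P → W
W → U
U → S
S → X
X → Q
U → V
P → Y
N → R
R → T

Visit order: G, L, M, K, I, N, J, H, P, O, W, U, S, X, Q, V, Y, R, T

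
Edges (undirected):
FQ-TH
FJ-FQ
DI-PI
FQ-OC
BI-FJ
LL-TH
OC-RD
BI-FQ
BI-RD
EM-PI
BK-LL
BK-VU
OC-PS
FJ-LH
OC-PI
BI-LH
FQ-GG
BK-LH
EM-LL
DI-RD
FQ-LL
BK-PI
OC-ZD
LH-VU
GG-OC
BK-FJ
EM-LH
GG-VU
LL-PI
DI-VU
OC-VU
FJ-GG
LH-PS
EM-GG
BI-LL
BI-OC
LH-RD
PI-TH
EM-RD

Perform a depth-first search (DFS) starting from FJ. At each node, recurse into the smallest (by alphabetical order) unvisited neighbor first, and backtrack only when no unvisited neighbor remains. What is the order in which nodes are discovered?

Visit FJ
FJ → BI
BI → FQ
FQ → GG
GG → EM
EM → LH
LH → BK
BK → LL
LL → PI
PI → DI
DI → RD
RD → OC
OC → PS
OC → VU
OC → ZD
PI → TH

FJ, BI, FQ, GG, EM, LH, BK, LL, PI, DI, RD, OC, PS, VU, ZD, TH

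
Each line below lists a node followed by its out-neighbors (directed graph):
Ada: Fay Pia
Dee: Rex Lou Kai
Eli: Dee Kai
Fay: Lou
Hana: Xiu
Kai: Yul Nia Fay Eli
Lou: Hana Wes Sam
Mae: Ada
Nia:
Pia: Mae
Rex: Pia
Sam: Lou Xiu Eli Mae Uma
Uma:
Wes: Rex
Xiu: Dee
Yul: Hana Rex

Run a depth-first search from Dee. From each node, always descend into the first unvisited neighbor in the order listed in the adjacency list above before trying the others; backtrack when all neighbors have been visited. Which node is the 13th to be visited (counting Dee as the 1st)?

Visit Dee
Dee → Rex
Rex → Pia
Pia → Mae
Mae → Ada
Ada → Fay
Fay → Lou
Lou → Hana
Hana → Xiu
Lou → Wes
Lou → Sam
Sam → Eli
Eli → Kai
Kai → Yul
Kai → Nia
Sam → Uma

Visit order: Dee, Rex, Pia, Mae, Ada, Fay, Lou, Hana, Xiu, Wes, Sam, Eli, Kai, Yul, Nia, Uma

Kai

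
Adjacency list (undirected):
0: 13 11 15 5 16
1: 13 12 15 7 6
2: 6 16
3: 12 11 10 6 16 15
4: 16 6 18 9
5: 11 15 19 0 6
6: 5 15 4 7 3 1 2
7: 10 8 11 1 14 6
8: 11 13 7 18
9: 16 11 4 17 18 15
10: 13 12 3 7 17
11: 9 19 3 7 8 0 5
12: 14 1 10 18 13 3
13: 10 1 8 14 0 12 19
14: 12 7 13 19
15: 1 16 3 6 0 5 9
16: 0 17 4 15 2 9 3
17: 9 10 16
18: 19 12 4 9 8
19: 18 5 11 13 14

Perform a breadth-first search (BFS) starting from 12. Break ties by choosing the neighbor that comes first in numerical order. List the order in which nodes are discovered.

12, 1, 3, 10, 13, 14, 18, 6, 7, 15, 11, 16, 17, 0, 8, 19, 4, 9, 2, 5

Visit 12; enqueue 1, 3, 10, 13, 14, 18 → queue [1, 3, 10, 13, 14, 18]
Visit 1; enqueue 6, 7, 15 → queue [3, 10, 13, 14, 18, 6, 7, 15]
Visit 3; enqueue 11, 16 → queue [10, 13, 14, 18, 6, 7, 15, 11, 16]
Visit 10; enqueue 17 → queue [13, 14, 18, 6, 7, 15, 11, 16, 17]
Visit 13; enqueue 0, 8, 19 → queue [14, 18, 6, 7, 15, 11, 16, 17, 0, 8, 19]
Visit 14 → queue [18, 6, 7, 15, 11, 16, 17, 0, 8, 19]
Visit 18; enqueue 4, 9 → queue [6, 7, 15, 11, 16, 17, 0, 8, 19, 4, 9]
Visit 6; enqueue 2, 5 → queue [7, 15, 11, 16, 17, 0, 8, 19, 4, 9, 2, 5]
Visit 7 → queue [15, 11, 16, 17, 0, 8, 19, 4, 9, 2, 5]
Visit 15 → queue [11, 16, 17, 0, 8, 19, 4, 9, 2, 5]
Visit 11 → queue [16, 17, 0, 8, 19, 4, 9, 2, 5]
Visit 16 → queue [17, 0, 8, 19, 4, 9, 2, 5]
Visit 17 → queue [0, 8, 19, 4, 9, 2, 5]
Visit 0 → queue [8, 19, 4, 9, 2, 5]
Visit 8 → queue [19, 4, 9, 2, 5]
Visit 19 → queue [4, 9, 2, 5]
Visit 4 → queue [9, 2, 5]
Visit 9 → queue [2, 5]
Visit 2 → queue [5]
Visit 5 → queue []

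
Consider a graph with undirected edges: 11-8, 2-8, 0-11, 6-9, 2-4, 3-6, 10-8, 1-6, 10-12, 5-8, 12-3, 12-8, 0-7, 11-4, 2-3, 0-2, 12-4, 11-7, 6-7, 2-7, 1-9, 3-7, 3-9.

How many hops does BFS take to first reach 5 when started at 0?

Level 0: 0
Level 1: 2, 7, 11
Level 2: 3, 4, 6, 8
Level 3: 1, 5, 9, 10, 12
5 first appears at level 3.

3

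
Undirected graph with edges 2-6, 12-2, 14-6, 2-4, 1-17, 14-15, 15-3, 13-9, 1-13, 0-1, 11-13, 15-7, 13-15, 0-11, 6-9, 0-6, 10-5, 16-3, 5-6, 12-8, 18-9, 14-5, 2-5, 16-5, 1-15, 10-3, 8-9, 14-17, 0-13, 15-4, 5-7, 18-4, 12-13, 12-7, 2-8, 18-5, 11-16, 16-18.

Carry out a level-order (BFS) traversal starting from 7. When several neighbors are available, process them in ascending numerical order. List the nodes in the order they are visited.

7 5 12 15 2 6 10 14 16 18 8 13 1 3 4 0 9 17 11

Visit 7; enqueue 5, 12, 15 → queue [5, 12, 15]
Visit 5; enqueue 2, 6, 10, 14, 16, 18 → queue [12, 15, 2, 6, 10, 14, 16, 18]
Visit 12; enqueue 8, 13 → queue [15, 2, 6, 10, 14, 16, 18, 8, 13]
Visit 15; enqueue 1, 3, 4 → queue [2, 6, 10, 14, 16, 18, 8, 13, 1, 3, 4]
Visit 2 → queue [6, 10, 14, 16, 18, 8, 13, 1, 3, 4]
Visit 6; enqueue 0, 9 → queue [10, 14, 16, 18, 8, 13, 1, 3, 4, 0, 9]
Visit 10 → queue [14, 16, 18, 8, 13, 1, 3, 4, 0, 9]
Visit 14; enqueue 17 → queue [16, 18, 8, 13, 1, 3, 4, 0, 9, 17]
Visit 16; enqueue 11 → queue [18, 8, 13, 1, 3, 4, 0, 9, 17, 11]
Visit 18 → queue [8, 13, 1, 3, 4, 0, 9, 17, 11]
Visit 8 → queue [13, 1, 3, 4, 0, 9, 17, 11]
Visit 13 → queue [1, 3, 4, 0, 9, 17, 11]
Visit 1 → queue [3, 4, 0, 9, 17, 11]
Visit 3 → queue [4, 0, 9, 17, 11]
Visit 4 → queue [0, 9, 17, 11]
Visit 0 → queue [9, 17, 11]
Visit 9 → queue [17, 11]
Visit 17 → queue [11]
Visit 11 → queue []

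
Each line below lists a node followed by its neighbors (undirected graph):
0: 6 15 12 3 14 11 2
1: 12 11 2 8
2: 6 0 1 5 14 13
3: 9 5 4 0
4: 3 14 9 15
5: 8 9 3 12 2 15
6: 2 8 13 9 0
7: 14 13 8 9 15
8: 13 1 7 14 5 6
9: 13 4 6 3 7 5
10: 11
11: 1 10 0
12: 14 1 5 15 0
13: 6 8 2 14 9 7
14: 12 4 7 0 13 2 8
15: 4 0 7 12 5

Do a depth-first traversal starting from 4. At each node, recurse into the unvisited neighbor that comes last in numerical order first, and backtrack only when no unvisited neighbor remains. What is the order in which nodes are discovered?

4 → 15 → 12 → 14 → 13 → 9 → 7 → 8 → 6 → 2 → 5 → 3 → 0 → 11 → 10 → 1

Visit 4
4 → 15
15 → 12
12 → 14
14 → 13
13 → 9
9 → 7
7 → 8
8 → 6
6 → 2
2 → 5
5 → 3
3 → 0
0 → 11
11 → 10
11 → 1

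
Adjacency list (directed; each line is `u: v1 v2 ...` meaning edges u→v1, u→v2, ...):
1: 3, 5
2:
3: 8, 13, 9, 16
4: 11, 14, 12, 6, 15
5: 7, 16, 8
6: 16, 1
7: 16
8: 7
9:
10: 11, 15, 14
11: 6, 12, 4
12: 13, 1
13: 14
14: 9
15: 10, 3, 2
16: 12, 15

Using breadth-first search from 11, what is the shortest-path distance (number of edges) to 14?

2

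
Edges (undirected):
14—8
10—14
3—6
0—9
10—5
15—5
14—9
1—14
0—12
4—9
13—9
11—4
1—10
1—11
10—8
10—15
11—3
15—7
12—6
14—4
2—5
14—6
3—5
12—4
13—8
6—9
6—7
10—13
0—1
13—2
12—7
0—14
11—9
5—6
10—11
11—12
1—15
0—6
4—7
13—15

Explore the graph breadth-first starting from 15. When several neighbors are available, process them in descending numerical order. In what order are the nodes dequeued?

15 -> 13 -> 10 -> 7 -> 5 -> 1 -> 9 -> 8 -> 2 -> 14 -> 11 -> 12 -> 6 -> 4 -> 3 -> 0

Visit 15; enqueue 13, 10, 7, 5, 1 → queue [13, 10, 7, 5, 1]
Visit 13; enqueue 9, 8, 2 → queue [10, 7, 5, 1, 9, 8, 2]
Visit 10; enqueue 14, 11 → queue [7, 5, 1, 9, 8, 2, 14, 11]
Visit 7; enqueue 12, 6, 4 → queue [5, 1, 9, 8, 2, 14, 11, 12, 6, 4]
Visit 5; enqueue 3 → queue [1, 9, 8, 2, 14, 11, 12, 6, 4, 3]
Visit 1; enqueue 0 → queue [9, 8, 2, 14, 11, 12, 6, 4, 3, 0]
Visit 9 → queue [8, 2, 14, 11, 12, 6, 4, 3, 0]
Visit 8 → queue [2, 14, 11, 12, 6, 4, 3, 0]
Visit 2 → queue [14, 11, 12, 6, 4, 3, 0]
Visit 14 → queue [11, 12, 6, 4, 3, 0]
Visit 11 → queue [12, 6, 4, 3, 0]
Visit 12 → queue [6, 4, 3, 0]
Visit 6 → queue [4, 3, 0]
Visit 4 → queue [3, 0]
Visit 3 → queue [0]
Visit 0 → queue []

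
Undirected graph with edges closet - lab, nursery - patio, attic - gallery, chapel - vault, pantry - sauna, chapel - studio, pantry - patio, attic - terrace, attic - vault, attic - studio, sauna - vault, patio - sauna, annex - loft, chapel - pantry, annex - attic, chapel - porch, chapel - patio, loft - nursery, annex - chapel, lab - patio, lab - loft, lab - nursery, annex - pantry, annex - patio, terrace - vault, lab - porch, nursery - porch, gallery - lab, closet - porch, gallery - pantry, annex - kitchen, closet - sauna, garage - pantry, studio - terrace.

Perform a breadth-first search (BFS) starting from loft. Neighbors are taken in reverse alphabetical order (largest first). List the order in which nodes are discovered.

loft -> nursery -> lab -> annex -> porch -> patio -> gallery -> closet -> pantry -> kitchen -> chapel -> attic -> sauna -> garage -> vault -> studio -> terrace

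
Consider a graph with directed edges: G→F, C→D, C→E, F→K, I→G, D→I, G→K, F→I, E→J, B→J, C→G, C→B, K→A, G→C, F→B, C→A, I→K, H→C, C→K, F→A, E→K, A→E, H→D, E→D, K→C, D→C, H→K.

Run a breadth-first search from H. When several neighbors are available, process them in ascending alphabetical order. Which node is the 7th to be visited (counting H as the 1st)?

E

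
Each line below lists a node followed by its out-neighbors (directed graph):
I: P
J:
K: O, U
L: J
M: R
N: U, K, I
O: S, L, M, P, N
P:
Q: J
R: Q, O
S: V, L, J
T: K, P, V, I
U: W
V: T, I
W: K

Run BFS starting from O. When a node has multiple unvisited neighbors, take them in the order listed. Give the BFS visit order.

O -> S -> L -> M -> P -> N -> V -> J -> R -> U -> K -> I -> T -> Q -> W

Visit O; enqueue S, L, M, P, N → queue [S, L, M, P, N]
Visit S; enqueue V, J → queue [L, M, P, N, V, J]
Visit L → queue [M, P, N, V, J]
Visit M; enqueue R → queue [P, N, V, J, R]
Visit P → queue [N, V, J, R]
Visit N; enqueue U, K, I → queue [V, J, R, U, K, I]
Visit V; enqueue T → queue [J, R, U, K, I, T]
Visit J → queue [R, U, K, I, T]
Visit R; enqueue Q → queue [U, K, I, T, Q]
Visit U; enqueue W → queue [K, I, T, Q, W]
Visit K → queue [I, T, Q, W]
Visit I → queue [T, Q, W]
Visit T → queue [Q, W]
Visit Q → queue [W]
Visit W → queue []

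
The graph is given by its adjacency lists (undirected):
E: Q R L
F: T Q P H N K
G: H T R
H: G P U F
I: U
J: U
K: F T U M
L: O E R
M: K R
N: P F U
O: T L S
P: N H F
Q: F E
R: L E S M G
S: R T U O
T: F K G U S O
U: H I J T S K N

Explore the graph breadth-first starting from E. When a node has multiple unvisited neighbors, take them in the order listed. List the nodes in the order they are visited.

E, Q, R, L, F, S, M, G, O, T, P, H, N, K, U, I, J

Visit E; enqueue Q, R, L → queue [Q, R, L]
Visit Q; enqueue F → queue [R, L, F]
Visit R; enqueue S, M, G → queue [L, F, S, M, G]
Visit L; enqueue O → queue [F, S, M, G, O]
Visit F; enqueue T, P, H, N, K → queue [S, M, G, O, T, P, H, N, K]
Visit S; enqueue U → queue [M, G, O, T, P, H, N, K, U]
Visit M → queue [G, O, T, P, H, N, K, U]
Visit G → queue [O, T, P, H, N, K, U]
Visit O → queue [T, P, H, N, K, U]
Visit T → queue [P, H, N, K, U]
Visit P → queue [H, N, K, U]
Visit H → queue [N, K, U]
Visit N → queue [K, U]
Visit K → queue [U]
Visit U; enqueue I, J → queue [I, J]
Visit I → queue [J]
Visit J → queue []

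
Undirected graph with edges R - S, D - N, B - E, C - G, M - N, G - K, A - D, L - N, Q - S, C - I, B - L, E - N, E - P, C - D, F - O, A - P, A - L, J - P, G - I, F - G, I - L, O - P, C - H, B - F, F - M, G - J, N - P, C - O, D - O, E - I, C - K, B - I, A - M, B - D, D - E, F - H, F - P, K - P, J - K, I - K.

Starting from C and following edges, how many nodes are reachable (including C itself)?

BFS from C visits: C, O, K, I, H, G, D, P, F, J, L, E, B, N, A, M
Reachable nodes: 16 of 19 total.

16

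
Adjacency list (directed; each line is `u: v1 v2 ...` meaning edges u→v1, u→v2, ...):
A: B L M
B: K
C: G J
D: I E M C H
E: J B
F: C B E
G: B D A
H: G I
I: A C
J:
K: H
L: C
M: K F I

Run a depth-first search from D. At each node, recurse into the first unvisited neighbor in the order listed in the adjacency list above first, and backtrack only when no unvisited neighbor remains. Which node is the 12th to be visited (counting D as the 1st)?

F

Visit D
D → I
I → A
A → B
B → K
K → H
H → G
A → L
L → C
C → J
A → M
M → F
F → E

Visit order: D, I, A, B, K, H, G, L, C, J, M, F, E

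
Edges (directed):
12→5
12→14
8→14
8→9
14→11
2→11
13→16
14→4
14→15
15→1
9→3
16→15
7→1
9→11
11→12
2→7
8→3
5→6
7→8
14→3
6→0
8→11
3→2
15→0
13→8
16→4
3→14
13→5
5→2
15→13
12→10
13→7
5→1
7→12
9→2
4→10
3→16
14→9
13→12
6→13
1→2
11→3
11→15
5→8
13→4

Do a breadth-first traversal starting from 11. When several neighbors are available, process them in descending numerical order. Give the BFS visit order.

11 15 12 3 13 1 0 14 10 5 16 2 8 7 4 9 6

Visit 11; enqueue 15, 12, 3 → queue [15, 12, 3]
Visit 15; enqueue 13, 1, 0 → queue [12, 3, 13, 1, 0]
Visit 12; enqueue 14, 10, 5 → queue [3, 13, 1, 0, 14, 10, 5]
Visit 3; enqueue 16, 2 → queue [13, 1, 0, 14, 10, 5, 16, 2]
Visit 13; enqueue 8, 7, 4 → queue [1, 0, 14, 10, 5, 16, 2, 8, 7, 4]
Visit 1 → queue [0, 14, 10, 5, 16, 2, 8, 7, 4]
Visit 0 → queue [14, 10, 5, 16, 2, 8, 7, 4]
Visit 14; enqueue 9 → queue [10, 5, 16, 2, 8, 7, 4, 9]
Visit 10 → queue [5, 16, 2, 8, 7, 4, 9]
Visit 5; enqueue 6 → queue [16, 2, 8, 7, 4, 9, 6]
Visit 16 → queue [2, 8, 7, 4, 9, 6]
Visit 2 → queue [8, 7, 4, 9, 6]
Visit 8 → queue [7, 4, 9, 6]
Visit 7 → queue [4, 9, 6]
Visit 4 → queue [9, 6]
Visit 9 → queue [6]
Visit 6 → queue []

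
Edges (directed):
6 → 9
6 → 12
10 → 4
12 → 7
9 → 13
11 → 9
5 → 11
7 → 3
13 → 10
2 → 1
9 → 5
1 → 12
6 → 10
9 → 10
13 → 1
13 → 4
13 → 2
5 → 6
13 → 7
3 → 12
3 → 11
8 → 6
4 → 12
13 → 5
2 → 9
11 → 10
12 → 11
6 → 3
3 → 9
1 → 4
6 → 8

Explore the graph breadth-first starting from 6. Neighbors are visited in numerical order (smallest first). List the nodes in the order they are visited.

6 3 8 9 10 12 11 5 13 4 7 1 2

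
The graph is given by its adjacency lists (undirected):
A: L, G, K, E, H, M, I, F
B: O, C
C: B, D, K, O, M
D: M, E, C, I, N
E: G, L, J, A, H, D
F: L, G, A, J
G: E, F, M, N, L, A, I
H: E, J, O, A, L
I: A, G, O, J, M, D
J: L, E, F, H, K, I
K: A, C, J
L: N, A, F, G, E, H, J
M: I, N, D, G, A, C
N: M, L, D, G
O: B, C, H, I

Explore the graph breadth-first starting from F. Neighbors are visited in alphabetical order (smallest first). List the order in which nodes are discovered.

Visit F; enqueue A, G, J, L → queue [A, G, J, L]
Visit A; enqueue E, H, I, K, M → queue [G, J, L, E, H, I, K, M]
Visit G; enqueue N → queue [J, L, E, H, I, K, M, N]
Visit J → queue [L, E, H, I, K, M, N]
Visit L → queue [E, H, I, K, M, N]
Visit E; enqueue D → queue [H, I, K, M, N, D]
Visit H; enqueue O → queue [I, K, M, N, D, O]
Visit I → queue [K, M, N, D, O]
Visit K; enqueue C → queue [M, N, D, O, C]
Visit M → queue [N, D, O, C]
Visit N → queue [D, O, C]
Visit D → queue [O, C]
Visit O; enqueue B → queue [C, B]
Visit C → queue [B]
Visit B → queue []

F → A → G → J → L → E → H → I → K → M → N → D → O → C → B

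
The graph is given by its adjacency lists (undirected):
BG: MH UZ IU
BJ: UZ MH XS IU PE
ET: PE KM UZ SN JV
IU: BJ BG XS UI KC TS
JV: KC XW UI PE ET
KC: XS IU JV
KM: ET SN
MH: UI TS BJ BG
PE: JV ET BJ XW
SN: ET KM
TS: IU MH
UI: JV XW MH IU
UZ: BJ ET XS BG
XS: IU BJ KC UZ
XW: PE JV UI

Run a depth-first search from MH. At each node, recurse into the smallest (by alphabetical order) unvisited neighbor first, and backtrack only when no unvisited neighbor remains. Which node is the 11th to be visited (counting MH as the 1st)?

UI

Visit MH
MH → BG
BG → IU
IU → BJ
BJ → PE
PE → ET
ET → JV
JV → KC
KC → XS
XS → UZ
JV → UI
UI → XW
ET → KM
KM → SN
IU → TS

Visit order: MH, BG, IU, BJ, PE, ET, JV, KC, XS, UZ, UI, XW, KM, SN, TS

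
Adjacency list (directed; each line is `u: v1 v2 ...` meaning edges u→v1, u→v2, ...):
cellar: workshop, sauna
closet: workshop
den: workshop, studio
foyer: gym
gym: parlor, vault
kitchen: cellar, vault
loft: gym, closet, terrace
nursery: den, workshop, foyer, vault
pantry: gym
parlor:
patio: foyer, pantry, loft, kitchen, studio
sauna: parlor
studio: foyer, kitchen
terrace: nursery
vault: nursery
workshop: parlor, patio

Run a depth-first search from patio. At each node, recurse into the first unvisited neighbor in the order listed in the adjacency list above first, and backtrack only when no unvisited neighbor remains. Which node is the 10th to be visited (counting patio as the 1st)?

Visit patio
patio → foyer
foyer → gym
gym → parlor
gym → vault
vault → nursery
nursery → den
den → workshop
den → studio
studio → kitchen
kitchen → cellar
cellar → sauna
patio → pantry
patio → loft
loft → closet
loft → terrace

Visit order: patio, foyer, gym, parlor, vault, nursery, den, workshop, studio, kitchen, cellar, sauna, pantry, loft, closet, terrace

kitchen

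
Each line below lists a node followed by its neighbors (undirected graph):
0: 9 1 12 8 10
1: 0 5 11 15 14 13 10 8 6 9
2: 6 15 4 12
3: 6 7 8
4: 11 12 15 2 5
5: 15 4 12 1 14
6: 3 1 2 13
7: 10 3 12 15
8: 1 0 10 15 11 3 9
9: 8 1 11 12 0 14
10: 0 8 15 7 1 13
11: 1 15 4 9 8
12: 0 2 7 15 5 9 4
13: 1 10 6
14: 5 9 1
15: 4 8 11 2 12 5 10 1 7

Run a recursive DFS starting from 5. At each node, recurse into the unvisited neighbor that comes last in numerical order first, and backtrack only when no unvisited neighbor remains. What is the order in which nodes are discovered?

Visit 5
5 → 15
15 → 12
12 → 9
9 → 14
14 → 1
1 → 13
13 → 10
10 → 8
8 → 11
11 → 4
4 → 2
2 → 6
6 → 3
3 → 7
8 → 0

5, 15, 12, 9, 14, 1, 13, 10, 8, 11, 4, 2, 6, 3, 7, 0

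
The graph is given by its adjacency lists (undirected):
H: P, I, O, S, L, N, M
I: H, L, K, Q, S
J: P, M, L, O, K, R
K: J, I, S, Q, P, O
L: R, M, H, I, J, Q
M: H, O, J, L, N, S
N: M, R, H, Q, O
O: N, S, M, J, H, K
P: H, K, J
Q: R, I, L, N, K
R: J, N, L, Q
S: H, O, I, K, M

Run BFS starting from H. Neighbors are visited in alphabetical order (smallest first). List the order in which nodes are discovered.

H → I → L → M → N → O → P → S → K → Q → J → R

Visit H; enqueue I, L, M, N, O, P, S → queue [I, L, M, N, O, P, S]
Visit I; enqueue K, Q → queue [L, M, N, O, P, S, K, Q]
Visit L; enqueue J, R → queue [M, N, O, P, S, K, Q, J, R]
Visit M → queue [N, O, P, S, K, Q, J, R]
Visit N → queue [O, P, S, K, Q, J, R]
Visit O → queue [P, S, K, Q, J, R]
Visit P → queue [S, K, Q, J, R]
Visit S → queue [K, Q, J, R]
Visit K → queue [Q, J, R]
Visit Q → queue [J, R]
Visit J → queue [R]
Visit R → queue []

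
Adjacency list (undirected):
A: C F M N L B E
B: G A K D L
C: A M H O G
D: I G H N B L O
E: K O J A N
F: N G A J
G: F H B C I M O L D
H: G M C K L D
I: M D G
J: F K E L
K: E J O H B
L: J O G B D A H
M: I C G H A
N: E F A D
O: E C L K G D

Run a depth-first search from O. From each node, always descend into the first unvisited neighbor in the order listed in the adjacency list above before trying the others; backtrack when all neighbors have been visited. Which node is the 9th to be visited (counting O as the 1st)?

Visit O
O → E
E → K
K → J
J → F
F → N
N → A
A → C
C → M
M → I
I → D
D → G
G → H
H → L
L → B

Visit order: O, E, K, J, F, N, A, C, M, I, D, G, H, L, B

M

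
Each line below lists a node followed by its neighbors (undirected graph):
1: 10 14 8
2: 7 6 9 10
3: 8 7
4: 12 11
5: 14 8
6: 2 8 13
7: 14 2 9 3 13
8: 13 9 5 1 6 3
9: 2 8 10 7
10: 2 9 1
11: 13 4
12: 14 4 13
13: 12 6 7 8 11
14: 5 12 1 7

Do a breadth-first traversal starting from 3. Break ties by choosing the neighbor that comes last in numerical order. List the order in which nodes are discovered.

Visit 3; enqueue 8, 7 → queue [8, 7]
Visit 8; enqueue 13, 9, 6, 5, 1 → queue [7, 13, 9, 6, 5, 1]
Visit 7; enqueue 14, 2 → queue [13, 9, 6, 5, 1, 14, 2]
Visit 13; enqueue 12, 11 → queue [9, 6, 5, 1, 14, 2, 12, 11]
Visit 9; enqueue 10 → queue [6, 5, 1, 14, 2, 12, 11, 10]
Visit 6 → queue [5, 1, 14, 2, 12, 11, 10]
Visit 5 → queue [1, 14, 2, 12, 11, 10]
Visit 1 → queue [14, 2, 12, 11, 10]
Visit 14 → queue [2, 12, 11, 10]
Visit 2 → queue [12, 11, 10]
Visit 12; enqueue 4 → queue [11, 10, 4]
Visit 11 → queue [10, 4]
Visit 10 → queue [4]
Visit 4 → queue []

3 8 7 13 9 6 5 1 14 2 12 11 10 4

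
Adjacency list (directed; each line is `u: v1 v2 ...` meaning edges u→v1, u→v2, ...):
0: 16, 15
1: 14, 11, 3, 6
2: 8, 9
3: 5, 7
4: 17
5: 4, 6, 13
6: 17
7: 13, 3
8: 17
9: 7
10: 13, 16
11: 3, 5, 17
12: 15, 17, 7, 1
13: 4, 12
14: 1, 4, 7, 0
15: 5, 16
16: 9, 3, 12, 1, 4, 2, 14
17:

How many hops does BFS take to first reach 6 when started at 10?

3

Level 0: 10
Level 1: 13, 16
Level 2: 1, 2, 3, 4, 9, 12, 14
Level 3: 0, 5, 6, 7, 8, 11, 15, 17
6 first appears at level 3.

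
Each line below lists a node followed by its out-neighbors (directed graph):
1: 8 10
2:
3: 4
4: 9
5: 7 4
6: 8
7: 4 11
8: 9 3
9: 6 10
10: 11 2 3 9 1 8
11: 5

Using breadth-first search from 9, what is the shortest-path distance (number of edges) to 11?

2

Level 0: 9
Level 1: 6, 10
Level 2: 1, 2, 3, 8, 11
Level 3: 4, 5
Level 4: 7
11 first appears at level 2.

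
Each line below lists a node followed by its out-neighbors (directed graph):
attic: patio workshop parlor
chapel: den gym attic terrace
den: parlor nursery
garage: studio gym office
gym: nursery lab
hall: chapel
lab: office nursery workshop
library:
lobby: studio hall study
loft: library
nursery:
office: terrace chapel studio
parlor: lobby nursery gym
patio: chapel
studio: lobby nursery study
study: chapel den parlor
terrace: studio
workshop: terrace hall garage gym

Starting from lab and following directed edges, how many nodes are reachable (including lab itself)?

16

BFS from lab visits: lab, nursery, office, workshop, chapel, studio, terrace, garage, gym, hall, attic, den, lobby, study, parlor, patio
Reachable nodes: 16 of 18 total.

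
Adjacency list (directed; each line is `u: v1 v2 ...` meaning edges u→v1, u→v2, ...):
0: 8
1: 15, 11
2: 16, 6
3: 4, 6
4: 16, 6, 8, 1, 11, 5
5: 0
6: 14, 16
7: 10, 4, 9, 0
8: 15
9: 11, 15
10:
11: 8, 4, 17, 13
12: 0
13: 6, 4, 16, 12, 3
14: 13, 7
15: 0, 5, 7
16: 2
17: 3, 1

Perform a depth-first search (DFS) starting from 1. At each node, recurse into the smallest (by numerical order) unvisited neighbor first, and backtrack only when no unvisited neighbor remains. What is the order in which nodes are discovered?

Visit 1
1 → 11
11 → 4
4 → 5
5 → 0
0 → 8
8 → 15
15 → 7
7 → 9
7 → 10
4 → 6
6 → 14
14 → 13
13 → 3
13 → 12
13 → 16
16 → 2
11 → 17

1 -> 11 -> 4 -> 5 -> 0 -> 8 -> 15 -> 7 -> 9 -> 10 -> 6 -> 14 -> 13 -> 3 -> 12 -> 16 -> 2 -> 17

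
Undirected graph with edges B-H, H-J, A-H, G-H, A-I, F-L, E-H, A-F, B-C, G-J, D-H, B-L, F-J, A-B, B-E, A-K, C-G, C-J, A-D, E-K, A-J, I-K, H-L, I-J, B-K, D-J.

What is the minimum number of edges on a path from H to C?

Level 0: H
Level 1: A, B, D, E, G, J, L
Level 2: C, F, I, K
C first appears at level 2.

2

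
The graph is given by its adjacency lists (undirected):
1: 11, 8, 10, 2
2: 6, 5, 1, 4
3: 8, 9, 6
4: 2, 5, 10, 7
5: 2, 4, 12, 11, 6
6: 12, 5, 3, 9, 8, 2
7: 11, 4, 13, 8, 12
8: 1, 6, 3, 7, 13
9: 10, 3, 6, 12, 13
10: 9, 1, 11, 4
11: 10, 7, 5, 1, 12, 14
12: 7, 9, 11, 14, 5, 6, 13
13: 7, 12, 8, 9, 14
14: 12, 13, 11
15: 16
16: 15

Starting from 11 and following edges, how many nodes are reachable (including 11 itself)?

BFS from 11 visits: 11, 10, 7, 5, 1, 12, 14, 9, 4, 13, 8, 2, 6, 3
Reachable nodes: 14 of 16 total.

14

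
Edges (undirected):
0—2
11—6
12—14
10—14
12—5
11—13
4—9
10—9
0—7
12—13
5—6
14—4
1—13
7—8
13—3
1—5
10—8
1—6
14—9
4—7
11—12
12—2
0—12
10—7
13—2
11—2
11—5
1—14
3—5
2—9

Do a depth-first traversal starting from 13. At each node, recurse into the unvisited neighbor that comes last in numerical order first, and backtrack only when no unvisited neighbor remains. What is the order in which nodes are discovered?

13, 12, 14, 10, 9, 4, 7, 8, 0, 2, 11, 6, 5, 3, 1

Visit 13
13 → 12
12 → 14
14 → 10
10 → 9
9 → 4
4 → 7
7 → 8
7 → 0
0 → 2
2 → 11
11 → 6
6 → 5
5 → 3
5 → 1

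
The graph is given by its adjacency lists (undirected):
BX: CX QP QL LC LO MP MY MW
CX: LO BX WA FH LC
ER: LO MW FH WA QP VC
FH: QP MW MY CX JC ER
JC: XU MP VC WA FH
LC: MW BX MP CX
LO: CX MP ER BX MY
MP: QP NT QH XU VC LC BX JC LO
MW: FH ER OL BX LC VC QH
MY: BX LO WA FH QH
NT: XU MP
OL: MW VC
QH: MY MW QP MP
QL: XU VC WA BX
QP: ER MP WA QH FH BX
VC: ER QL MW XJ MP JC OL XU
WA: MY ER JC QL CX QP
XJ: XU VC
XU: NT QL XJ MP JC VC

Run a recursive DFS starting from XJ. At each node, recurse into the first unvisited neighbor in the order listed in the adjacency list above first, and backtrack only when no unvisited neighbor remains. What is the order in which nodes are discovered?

XJ XU NT MP QP ER LO CX BX QL VC MW FH MY WA JC QH OL LC

Visit XJ
XJ → XU
XU → NT
NT → MP
MP → QP
QP → ER
ER → LO
LO → CX
CX → BX
BX → QL
QL → VC
VC → MW
MW → FH
FH → MY
MY → WA
WA → JC
MY → QH
MW → OL
MW → LC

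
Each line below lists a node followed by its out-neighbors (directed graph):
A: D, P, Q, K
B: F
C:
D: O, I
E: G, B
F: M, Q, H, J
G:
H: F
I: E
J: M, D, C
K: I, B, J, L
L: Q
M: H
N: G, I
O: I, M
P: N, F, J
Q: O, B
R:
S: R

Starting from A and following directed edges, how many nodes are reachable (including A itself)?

17

BFS from A visits: A, D, K, P, Q, I, O, B, J, L, F, N, E, M, C, H, G
Reachable nodes: 17 of 19 total.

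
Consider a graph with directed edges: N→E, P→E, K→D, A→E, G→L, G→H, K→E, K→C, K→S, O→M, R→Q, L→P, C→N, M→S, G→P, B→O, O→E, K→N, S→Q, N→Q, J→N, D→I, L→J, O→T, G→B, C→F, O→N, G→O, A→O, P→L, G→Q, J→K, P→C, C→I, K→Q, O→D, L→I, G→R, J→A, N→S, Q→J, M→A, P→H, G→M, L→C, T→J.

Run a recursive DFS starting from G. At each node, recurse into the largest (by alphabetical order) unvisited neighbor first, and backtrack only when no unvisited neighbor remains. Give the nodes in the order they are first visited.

G -> R -> Q -> J -> N -> S -> E -> K -> D -> I -> C -> F -> A -> O -> T -> M -> P -> L -> H -> B

Visit G
G → R
R → Q
Q → J
J → N
N → S
N → E
J → K
K → D
D → I
K → C
C → F
J → A
A → O
O → T
O → M
G → P
P → L
P → H
G → B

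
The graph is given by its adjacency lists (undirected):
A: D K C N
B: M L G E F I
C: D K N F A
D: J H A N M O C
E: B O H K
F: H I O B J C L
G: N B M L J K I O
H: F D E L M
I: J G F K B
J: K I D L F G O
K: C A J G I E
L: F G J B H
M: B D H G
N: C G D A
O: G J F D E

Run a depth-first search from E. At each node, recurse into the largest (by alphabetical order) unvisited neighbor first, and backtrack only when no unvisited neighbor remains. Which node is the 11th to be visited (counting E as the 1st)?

K

Visit E
E → O
O → J
J → L
L → H
H → M
M → G
G → N
N → D
D → C
C → K
K → I
I → F
F → B
K → A

Visit order: E, O, J, L, H, M, G, N, D, C, K, I, F, B, A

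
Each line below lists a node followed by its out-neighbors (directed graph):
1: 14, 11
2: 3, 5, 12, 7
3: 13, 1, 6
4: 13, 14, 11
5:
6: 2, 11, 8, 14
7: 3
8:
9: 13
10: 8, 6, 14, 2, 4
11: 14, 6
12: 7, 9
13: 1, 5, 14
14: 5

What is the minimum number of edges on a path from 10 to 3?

2

Level 0: 10
Level 1: 2, 4, 6, 8, 14
Level 2: 3, 5, 7, 11, 12, 13
Level 3: 1, 9
3 first appears at level 2.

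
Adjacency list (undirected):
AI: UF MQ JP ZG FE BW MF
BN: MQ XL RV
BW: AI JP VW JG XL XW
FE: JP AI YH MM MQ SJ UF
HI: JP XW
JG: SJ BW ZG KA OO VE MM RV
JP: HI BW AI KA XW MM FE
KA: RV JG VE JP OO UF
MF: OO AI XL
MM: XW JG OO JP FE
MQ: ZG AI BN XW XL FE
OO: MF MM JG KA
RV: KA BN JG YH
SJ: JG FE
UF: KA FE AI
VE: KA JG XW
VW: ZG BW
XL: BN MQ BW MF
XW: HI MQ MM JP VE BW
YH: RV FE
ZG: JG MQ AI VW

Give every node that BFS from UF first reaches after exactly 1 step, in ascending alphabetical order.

Level 0: UF
Level 1: AI, FE, KA
Level 2: BW, JG, JP, MF, MM, MQ, OO, RV, SJ, VE, YH, ZG
Level 3: BN, HI, VW, XL, XW

AI, FE, KA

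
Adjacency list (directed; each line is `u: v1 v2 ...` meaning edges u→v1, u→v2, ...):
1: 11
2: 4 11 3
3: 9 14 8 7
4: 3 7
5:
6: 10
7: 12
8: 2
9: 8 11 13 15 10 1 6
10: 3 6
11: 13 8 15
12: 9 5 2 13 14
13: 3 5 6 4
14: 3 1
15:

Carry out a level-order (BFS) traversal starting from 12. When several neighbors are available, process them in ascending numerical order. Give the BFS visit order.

Visit 12; enqueue 2, 5, 9, 13, 14 → queue [2, 5, 9, 13, 14]
Visit 2; enqueue 3, 4, 11 → queue [5, 9, 13, 14, 3, 4, 11]
Visit 5 → queue [9, 13, 14, 3, 4, 11]
Visit 9; enqueue 1, 6, 8, 10, 15 → queue [13, 14, 3, 4, 11, 1, 6, 8, 10, 15]
Visit 13 → queue [14, 3, 4, 11, 1, 6, 8, 10, 15]
Visit 14 → queue [3, 4, 11, 1, 6, 8, 10, 15]
Visit 3; enqueue 7 → queue [4, 11, 1, 6, 8, 10, 15, 7]
Visit 4 → queue [11, 1, 6, 8, 10, 15, 7]
Visit 11 → queue [1, 6, 8, 10, 15, 7]
Visit 1 → queue [6, 8, 10, 15, 7]
Visit 6 → queue [8, 10, 15, 7]
Visit 8 → queue [10, 15, 7]
Visit 10 → queue [15, 7]
Visit 15 → queue [7]
Visit 7 → queue []

12, 2, 5, 9, 13, 14, 3, 4, 11, 1, 6, 8, 10, 15, 7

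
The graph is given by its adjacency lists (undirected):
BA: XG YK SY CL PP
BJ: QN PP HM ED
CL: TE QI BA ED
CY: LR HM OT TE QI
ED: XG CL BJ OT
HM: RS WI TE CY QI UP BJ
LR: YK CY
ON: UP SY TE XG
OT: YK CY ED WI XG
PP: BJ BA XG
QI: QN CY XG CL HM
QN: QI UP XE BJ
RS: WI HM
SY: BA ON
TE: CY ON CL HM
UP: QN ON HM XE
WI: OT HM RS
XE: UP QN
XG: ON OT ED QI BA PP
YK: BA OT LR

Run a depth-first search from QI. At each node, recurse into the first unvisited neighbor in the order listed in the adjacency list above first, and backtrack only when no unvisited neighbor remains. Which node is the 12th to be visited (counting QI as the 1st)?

HM

Visit QI
QI → QN
QN → UP
UP → ON
ON → SY
SY → BA
BA → XG
XG → OT
OT → YK
YK → LR
LR → CY
CY → HM
HM → RS
RS → WI
HM → TE
TE → CL
CL → ED
ED → BJ
BJ → PP
UP → XE

Visit order: QI, QN, UP, ON, SY, BA, XG, OT, YK, LR, CY, HM, RS, WI, TE, CL, ED, BJ, PP, XE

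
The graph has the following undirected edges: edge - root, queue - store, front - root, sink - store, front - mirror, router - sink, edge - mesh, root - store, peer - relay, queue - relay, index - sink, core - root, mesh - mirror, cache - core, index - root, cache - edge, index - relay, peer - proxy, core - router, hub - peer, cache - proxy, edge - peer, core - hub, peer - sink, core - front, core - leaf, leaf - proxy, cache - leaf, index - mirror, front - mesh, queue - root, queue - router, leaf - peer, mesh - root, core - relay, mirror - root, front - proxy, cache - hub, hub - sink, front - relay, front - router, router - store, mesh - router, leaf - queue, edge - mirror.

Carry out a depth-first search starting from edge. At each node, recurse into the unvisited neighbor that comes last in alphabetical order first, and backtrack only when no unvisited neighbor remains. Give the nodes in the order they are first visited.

Visit edge
edge → root
root → store
store → sink
sink → router
router → queue
queue → relay
relay → peer
peer → proxy
proxy → leaf
leaf → core
core → hub
hub → cache
core → front
front → mirror
mirror → mesh
mirror → index

edge root store sink router queue relay peer proxy leaf core hub cache front mirror mesh index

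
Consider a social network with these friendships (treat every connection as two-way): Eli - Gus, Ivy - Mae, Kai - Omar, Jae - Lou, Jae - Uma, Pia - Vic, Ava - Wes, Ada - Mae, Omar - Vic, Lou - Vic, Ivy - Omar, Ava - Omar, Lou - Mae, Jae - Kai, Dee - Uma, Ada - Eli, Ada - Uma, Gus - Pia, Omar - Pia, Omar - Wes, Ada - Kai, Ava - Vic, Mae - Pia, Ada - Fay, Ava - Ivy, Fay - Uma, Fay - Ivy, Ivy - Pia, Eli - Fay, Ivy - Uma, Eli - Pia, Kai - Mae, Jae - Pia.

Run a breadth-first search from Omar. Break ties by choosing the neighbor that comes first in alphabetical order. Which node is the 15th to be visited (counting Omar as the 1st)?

Visit Omar; enqueue Ava, Ivy, Kai, Pia, Vic, Wes → queue [Ava, Ivy, Kai, Pia, Vic, Wes]
Visit Ava → queue [Ivy, Kai, Pia, Vic, Wes]
Visit Ivy; enqueue Fay, Mae, Uma → queue [Kai, Pia, Vic, Wes, Fay, Mae, Uma]
Visit Kai; enqueue Ada, Jae → queue [Pia, Vic, Wes, Fay, Mae, Uma, Ada, Jae]
Visit Pia; enqueue Eli, Gus → queue [Vic, Wes, Fay, Mae, Uma, Ada, Jae, Eli, Gus]
Visit Vic; enqueue Lou → queue [Wes, Fay, Mae, Uma, Ada, Jae, Eli, Gus, Lou]
Visit Wes → queue [Fay, Mae, Uma, Ada, Jae, Eli, Gus, Lou]
Visit Fay → queue [Mae, Uma, Ada, Jae, Eli, Gus, Lou]
Visit Mae → queue [Uma, Ada, Jae, Eli, Gus, Lou]
Visit Uma; enqueue Dee → queue [Ada, Jae, Eli, Gus, Lou, Dee]
Visit Ada → queue [Jae, Eli, Gus, Lou, Dee]
Visit Jae → queue [Eli, Gus, Lou, Dee]
Visit Eli → queue [Gus, Lou, Dee]
Visit Gus → queue [Lou, Dee]
Visit Lou → queue [Dee]
Visit Dee → queue []

Visit order: Omar, Ava, Ivy, Kai, Pia, Vic, Wes, Fay, Mae, Uma, Ada, Jae, Eli, Gus, Lou, Dee

Lou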